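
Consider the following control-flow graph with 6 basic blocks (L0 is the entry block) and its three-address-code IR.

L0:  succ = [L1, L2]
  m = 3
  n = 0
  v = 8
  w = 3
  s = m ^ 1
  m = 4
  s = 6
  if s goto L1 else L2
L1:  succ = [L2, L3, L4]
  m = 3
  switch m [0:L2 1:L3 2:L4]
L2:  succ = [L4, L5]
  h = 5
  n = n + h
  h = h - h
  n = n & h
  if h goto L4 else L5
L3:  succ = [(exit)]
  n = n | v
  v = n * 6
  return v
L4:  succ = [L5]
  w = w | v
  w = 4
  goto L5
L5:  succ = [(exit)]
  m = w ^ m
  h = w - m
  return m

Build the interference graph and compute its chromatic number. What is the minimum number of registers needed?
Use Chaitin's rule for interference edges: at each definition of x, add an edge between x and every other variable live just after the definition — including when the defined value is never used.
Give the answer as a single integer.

Answer: 5

Derivation:
Block summaries:
  L0 def {m,n,s,v,w} use ∅
  L1 def {m} use ∅
  L2 def {h,n} use {n}
  L3 def {n,v} use {n,v}
  L4 def {w} use {v,w}
  L5 def {h,m} use {m,w}

Live sets:
  live L0: ∅→{m,n,v,w}
  live L1: {n,v,w}→{m,n,v,w}
  live L2: {m,n,v,w}→{m,v,w}
  live L3: {n,v}→∅
  live L4: {m,v,w}→{m,w}
  live L5: {m,w}→∅

Interference:
  h↔{m,n,v,w}
  m↔{h,n,s,v,w}
  n↔{h,m,s,v,w}
  s↔{m,n,v,w}
  v↔{h,m,n,s,w}
  w↔{h,m,n,s,v}

Registers:
  {h,m,n,v,w} pairwise interfere (5-clique) ⇒ χ ≥ 5
  5-colouring: c0={m}  c1={n}  c2={v}  c3={w}  c4={h,s}
  χ = 5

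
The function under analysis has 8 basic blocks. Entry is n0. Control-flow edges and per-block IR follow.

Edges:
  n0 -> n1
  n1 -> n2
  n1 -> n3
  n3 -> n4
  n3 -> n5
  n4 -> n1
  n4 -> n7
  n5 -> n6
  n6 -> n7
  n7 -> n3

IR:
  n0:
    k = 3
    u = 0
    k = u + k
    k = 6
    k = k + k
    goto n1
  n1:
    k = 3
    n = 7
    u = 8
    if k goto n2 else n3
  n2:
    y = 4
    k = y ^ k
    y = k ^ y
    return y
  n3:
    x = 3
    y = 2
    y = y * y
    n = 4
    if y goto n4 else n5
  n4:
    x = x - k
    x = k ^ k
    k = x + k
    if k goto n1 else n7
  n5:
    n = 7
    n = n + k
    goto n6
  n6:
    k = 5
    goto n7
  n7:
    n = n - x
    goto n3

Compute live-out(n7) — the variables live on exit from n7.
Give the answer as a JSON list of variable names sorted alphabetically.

Per-block:
  n0: def={k,u} ue=∅
  n1: def={k,n,u} ue=∅
  n2: def={k,y} ue={k}
  n3: def={n,x,y} ue=∅
  n4: def={k,x} ue={k,x}
  n5: def={n} ue={k}
  n6: def={k} ue=∅
  n7: def={n} ue={n,x}

Liveness:
  n0: in=∅ out=∅
  n1: in=∅ out={k}
  n2: in={k} out=∅
  n3: in={k} out={k,n,x}
  n4: in={k,n,x} out={k,n,x}
  n5: in={k,x} out={n,x}
  n6: in={n,x} out={k,n,x}
  n7: in={k,n,x} out={k}

live-out(n7) = ["k"]

Answer: ["k"]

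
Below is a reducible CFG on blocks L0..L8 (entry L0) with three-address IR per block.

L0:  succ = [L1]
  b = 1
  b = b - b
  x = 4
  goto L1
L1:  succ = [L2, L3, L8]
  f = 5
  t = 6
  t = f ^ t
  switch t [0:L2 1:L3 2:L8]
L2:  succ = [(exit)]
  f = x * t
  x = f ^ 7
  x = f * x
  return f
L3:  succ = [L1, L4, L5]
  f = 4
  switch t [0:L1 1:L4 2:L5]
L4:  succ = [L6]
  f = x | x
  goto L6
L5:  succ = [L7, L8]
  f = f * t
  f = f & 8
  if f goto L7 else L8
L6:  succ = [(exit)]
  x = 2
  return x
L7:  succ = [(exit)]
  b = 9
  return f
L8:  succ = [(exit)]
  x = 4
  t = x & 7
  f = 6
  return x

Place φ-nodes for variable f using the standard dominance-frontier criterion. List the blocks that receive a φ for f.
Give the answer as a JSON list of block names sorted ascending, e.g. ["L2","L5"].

idom tree: L1←L0 L2←L1 L3←L1 L4←L3 L5←L3 L6←L4 L7←L5 L8←L1
Dom∩ at merges:
  L1: preds {L0,L3}: {L0} ∩ {L0,L1,L3} = {L0}; idom=L0
  L8: preds {L1,L5}: {L0,L1} ∩ {L0,L1,L3,L5} = {L0,L1}; idom=L1

DF walk-up:
  join L1 pred L0: · stop@L0
  join L1 pred L3: L3→L1 stop@L0
  join L8 pred L1: · stop@L1
  join L8 pred L5: L5→L3 stop@L1
  L0: DF=∅
  L1: DF={L1}
  L2: DF=∅
  L3: DF={L1,L8}
  L4: DF=∅
  L5: DF={L8}
  L6: DF=∅
  L7: DF=∅
  L8: DF=∅

φ for f: defs {L1,L2,L3,L4,L5,L8}
  DF⁺ = {L1,L8}

Answer: ["L1", "L8"]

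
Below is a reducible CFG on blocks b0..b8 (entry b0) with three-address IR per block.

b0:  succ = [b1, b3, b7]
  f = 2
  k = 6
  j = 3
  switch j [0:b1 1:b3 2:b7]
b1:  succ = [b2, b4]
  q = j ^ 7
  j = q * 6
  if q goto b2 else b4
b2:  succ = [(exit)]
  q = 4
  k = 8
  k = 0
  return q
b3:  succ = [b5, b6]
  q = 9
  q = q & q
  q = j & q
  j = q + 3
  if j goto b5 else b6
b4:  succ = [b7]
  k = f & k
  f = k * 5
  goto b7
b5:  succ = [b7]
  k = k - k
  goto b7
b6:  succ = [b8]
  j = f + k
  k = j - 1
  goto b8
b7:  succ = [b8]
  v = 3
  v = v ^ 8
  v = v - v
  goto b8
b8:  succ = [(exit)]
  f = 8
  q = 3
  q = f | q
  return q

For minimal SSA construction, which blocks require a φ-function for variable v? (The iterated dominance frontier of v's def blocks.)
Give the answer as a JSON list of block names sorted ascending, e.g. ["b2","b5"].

idom tree: b1←b0 b2←b1 b3←b0 b4←b1 b5←b3 b6←b3 b7←b0 b8←b0
Dom∩ at merges:
  b7: preds {b0,b4,b5}: {b0} ∩ {b0,b1,b4} ∩ {b0,b3,b5} = {b0}; idom=b0
  b8: preds {b6,b7}: {b0,b3,b6} ∩ {b0,b7} = {b0}; idom=b0

DF walk-up:
  join b7 pred b0: · stop@b0
  join b7 pred b4: b4→b1 stop@b0
  join b7 pred b5: b5→b3 stop@b0
  join b8 pred b6: b6→b3 stop@b0
  join b8 pred b7: b7 stop@b0
  b0 → ∅
  b1 → {b7}
  b2 → ∅
  b3 → {b7,b8}
  b4 → {b7}
  b5 → {b7}
  b6 → {b8}
  b7 → {b8}
  b8 → ∅

φ for v: defs {b7}
  DF⁺ = {b8}

Answer: ["b8"]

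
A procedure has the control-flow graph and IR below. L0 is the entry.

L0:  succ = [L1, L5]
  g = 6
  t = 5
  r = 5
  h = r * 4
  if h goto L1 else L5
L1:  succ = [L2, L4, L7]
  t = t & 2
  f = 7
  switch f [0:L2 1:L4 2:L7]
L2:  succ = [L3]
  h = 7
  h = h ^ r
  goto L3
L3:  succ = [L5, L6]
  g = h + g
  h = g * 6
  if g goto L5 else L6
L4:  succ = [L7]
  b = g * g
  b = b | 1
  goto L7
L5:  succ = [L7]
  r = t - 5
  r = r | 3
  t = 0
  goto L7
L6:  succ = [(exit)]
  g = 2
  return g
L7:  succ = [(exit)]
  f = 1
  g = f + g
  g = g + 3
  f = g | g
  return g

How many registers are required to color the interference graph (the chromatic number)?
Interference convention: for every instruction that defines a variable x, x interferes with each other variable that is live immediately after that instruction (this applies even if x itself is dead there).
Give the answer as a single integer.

def/use:
  L0 def {g,h,r,t} use ∅
  L1 def {f,t} use {t}
  L2 def {h} use {r}
  L3 def {g,h} use {g,h}
  L4 def {b} use {g}
  L5 def {r,t} use {t}
  L6 def {g} use ∅
  L7 def {f,g} use {g}

Liveness:
  L0: in=∅ out={g,r,t}
  L1: in={g,r,t} out={g,r,t}
  L2: in={g,r,t} out={g,h,t}
  L3: in={g,h,t} out={g,t}
  L4: in={g} out={g}
  L5: in={g,t} out={g}
  L6: in=∅ out=∅
  L7: in={g} out=∅

Interference:
  b — {g}
  f — {g,r,t}
  g — {b,f,h,r,t}
  h — {g,r,t}
  r — {f,g,h,t}
  t — {f,g,h,r}

Colouring:
  lower bound: {f,g,r,t} mutually conflict ⇒ χ ≥ 4
  assign b→R1 f→R3 g→R0 h→R3 r→R1 t→R2 — no edge inside a register ⇒ χ ≤ 4
  χ = 4

Answer: 4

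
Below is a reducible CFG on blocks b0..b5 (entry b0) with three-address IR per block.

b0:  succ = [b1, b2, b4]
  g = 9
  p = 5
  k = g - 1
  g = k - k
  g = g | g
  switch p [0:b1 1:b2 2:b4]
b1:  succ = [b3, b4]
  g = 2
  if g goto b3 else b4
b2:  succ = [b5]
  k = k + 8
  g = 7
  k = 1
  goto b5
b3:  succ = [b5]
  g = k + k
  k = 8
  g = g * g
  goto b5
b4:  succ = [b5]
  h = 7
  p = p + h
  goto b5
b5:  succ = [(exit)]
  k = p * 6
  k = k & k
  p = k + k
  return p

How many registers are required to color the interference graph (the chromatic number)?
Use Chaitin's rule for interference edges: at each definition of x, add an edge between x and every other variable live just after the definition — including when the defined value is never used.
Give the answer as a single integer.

def/use:
  b0: def={g,k,p} ue=∅
  b1: def={g} ue=∅
  b2: def={g,k} ue={k}
  b3: def={g,k} ue={k}
  b4: def={h,p} ue={p}
  b5: def={k,p} ue={p}

Live sets:
  b0 li=∅ lo={k,p}
  b1 li={k,p} lo={k,p}
  b2 li={k,p} lo={p}
  b3 li={k,p} lo={p}
  b4 li={p} lo={p}
  b5 li={p} lo=∅

Interference:
  g↔{k,p}
  h↔{p}
  k↔{g,p}
  p↔{g,h,k}

Chromatic number:
  clique {g,k,p} ⇒ need ≥ 3
  assign g→R1 h→R1 k→R2 p→R0 — no edge inside a register ⇒ χ ≤ 3
  χ = 3

Answer: 3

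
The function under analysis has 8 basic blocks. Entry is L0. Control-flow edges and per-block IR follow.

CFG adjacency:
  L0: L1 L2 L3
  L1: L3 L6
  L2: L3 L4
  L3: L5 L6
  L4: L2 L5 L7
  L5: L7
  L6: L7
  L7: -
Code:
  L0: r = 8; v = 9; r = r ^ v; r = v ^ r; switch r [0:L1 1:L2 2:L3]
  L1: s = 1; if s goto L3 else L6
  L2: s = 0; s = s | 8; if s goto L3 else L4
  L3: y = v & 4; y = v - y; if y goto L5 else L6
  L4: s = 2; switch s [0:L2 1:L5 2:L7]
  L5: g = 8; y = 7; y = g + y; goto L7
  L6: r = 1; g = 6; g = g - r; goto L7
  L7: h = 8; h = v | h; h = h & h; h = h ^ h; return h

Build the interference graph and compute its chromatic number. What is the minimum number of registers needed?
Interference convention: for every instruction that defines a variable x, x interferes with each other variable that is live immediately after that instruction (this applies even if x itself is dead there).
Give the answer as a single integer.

Answer: 3

Derivation:
def/use:
  L0: {r,v} / ∅
  L1: {s} / ∅
  L2: {s} / ∅
  L3: {y} / {v}
  L4: {s} / ∅
  L5: {g,y} / ∅
  L6: {g,r} / ∅
  L7: {h} / {v}

Backward fixpoint:
  live L0: ∅→{v}
  live L1: {v}→{v}
  live L2: {v}→{v}
  live L3: {v}→{v}
  live L4: {v}→{v}
  live L5: {v}→{v}
  live L6: {v}→{v}
  live L7: {v}→∅

Interfere edges:
  g — {r,v,y}
  h — {v}
  r — {g,v}
  s — {v}
  v — {g,h,r,s,y}
  y — {g,v}

Registers:
  {g,r,v} pairwise interfere (3-clique) ⇒ χ ≥ 3
  3-colouring: c0={v}  c1={g,h,s}  c2={r,y}
  χ = 3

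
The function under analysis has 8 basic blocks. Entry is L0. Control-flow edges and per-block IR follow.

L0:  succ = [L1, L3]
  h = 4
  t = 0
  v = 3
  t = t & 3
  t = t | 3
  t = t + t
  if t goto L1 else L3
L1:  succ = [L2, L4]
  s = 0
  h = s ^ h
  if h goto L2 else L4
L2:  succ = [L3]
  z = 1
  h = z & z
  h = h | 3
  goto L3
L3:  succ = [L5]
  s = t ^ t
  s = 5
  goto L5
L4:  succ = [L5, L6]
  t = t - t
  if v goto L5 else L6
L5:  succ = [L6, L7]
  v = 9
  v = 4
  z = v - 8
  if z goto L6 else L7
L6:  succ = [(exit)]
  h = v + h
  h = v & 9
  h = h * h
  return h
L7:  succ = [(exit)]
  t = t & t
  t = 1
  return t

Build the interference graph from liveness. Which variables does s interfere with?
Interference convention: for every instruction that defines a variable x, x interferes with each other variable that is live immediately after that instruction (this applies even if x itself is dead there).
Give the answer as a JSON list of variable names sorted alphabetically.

Per-block:
  L0 def {h,t,v} use ∅
  L1 def {h,s} use {h}
  L2 def {h,z} use ∅
  L3 def {s} use {t}
  L4 def {t} use {t,v}
  L5 def {v,z} use ∅
  L6 def {h} use {h,v}
  L7 def {t} use {t}

Backward fixpoint:
  L0: in=∅ out={h,t,v}
  L1: in={h,t,v} out={h,t,v}
  L2: in={t} out={h,t}
  L3: in={h,t} out={h,t}
  L4: in={h,t,v} out={h,t,v}
  L5: in={h,t} out={h,t,v}
  L6: in={h,v} out=∅
  L7: in={t} out=∅

Conflict graph:
  h: {s,t,v,z}
  s: {h,t,v}
  t: {h,s,v,z}
  v: {h,s,t,z}
  z: {h,t,v}

N(s) = ["h", "t", "v"]

Answer: ["h", "t", "v"]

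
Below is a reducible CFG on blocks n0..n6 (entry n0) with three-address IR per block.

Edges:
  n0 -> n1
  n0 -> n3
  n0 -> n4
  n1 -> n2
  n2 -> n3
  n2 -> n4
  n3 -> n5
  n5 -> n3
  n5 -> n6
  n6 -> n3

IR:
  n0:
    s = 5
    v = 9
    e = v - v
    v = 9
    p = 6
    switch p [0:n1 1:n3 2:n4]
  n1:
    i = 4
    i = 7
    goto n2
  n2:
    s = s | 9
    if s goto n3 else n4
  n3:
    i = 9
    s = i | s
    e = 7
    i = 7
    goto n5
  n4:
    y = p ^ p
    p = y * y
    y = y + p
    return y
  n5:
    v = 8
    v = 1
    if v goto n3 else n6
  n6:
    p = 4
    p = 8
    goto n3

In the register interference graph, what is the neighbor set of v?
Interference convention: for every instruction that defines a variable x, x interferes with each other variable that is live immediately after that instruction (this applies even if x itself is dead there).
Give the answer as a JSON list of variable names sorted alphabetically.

Block summaries:
  n0: {e,p,s,v} / ∅
  n1: {i} / ∅
  n2: {s} / {s}
  n3: {e,i,s} / {s}
  n4: {p,y} / {p}
  n5: {v} / ∅
  n6: {p} / ∅

Live sets:
  n0: in=∅ out={p,s}
  n1: in={p,s} out={p,s}
  n2: in={p,s} out={p,s}
  n3: in={s} out={s}
  n4: in={p} out=∅
  n5: in={s} out={s}
  n6: in={s} out={s}

Conflict graph:
  e — {s}
  i — {p,s}
  p — {i,s,y}
  s — {e,i,p,v}
  v — {s}
  y — {p}

N(v) = ["s"]

Answer: ["s"]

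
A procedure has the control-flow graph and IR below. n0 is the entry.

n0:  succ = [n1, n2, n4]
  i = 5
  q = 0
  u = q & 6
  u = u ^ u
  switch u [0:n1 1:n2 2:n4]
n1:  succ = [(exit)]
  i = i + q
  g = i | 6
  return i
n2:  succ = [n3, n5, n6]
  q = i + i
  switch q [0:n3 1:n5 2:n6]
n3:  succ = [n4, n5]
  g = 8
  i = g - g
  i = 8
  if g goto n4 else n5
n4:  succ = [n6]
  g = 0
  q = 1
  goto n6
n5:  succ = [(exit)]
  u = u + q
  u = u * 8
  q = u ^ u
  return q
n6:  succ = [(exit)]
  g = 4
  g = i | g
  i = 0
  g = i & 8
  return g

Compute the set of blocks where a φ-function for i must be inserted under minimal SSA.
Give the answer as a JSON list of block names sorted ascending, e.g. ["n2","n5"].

idom tree: n1←n0 n2←n0 n3←n2 n4←n0 n5←n2 n6←n0
Dom∩ at merges:
  n4: preds {n0,n3}: {n0} ∩ {n0,n2,n3} = {n0}; idom=n0
  n5: preds {n2,n3}: {n0,n2} ∩ {n0,n2,n3} = {n0,n2}; idom=n2
  n6: preds {n2,n4}: {n0,n2} ∩ {n0,n4} = {n0}; idom=n0

DF walk-up:
  n4←n0: walk · to n0
  n4←n3: walk n3→n2 to n0
  n5←n2: walk · to n2
  n5←n3: walk n3 to n2
  n6←n2: walk n2 to n0
  n6←n4: walk n4 to n0
  n0: DF=∅
  n1: DF=∅
  n2: DF={n4,n6}
  n3: DF={n4,n5}
  n4: DF={n6}
  n5: DF=∅
  n6: DF=∅

φ for i: defs {n0,n1,n3,n6}
  DF⁺ = {n4,n5,n6}

Answer: ["n4", "n5", "n6"]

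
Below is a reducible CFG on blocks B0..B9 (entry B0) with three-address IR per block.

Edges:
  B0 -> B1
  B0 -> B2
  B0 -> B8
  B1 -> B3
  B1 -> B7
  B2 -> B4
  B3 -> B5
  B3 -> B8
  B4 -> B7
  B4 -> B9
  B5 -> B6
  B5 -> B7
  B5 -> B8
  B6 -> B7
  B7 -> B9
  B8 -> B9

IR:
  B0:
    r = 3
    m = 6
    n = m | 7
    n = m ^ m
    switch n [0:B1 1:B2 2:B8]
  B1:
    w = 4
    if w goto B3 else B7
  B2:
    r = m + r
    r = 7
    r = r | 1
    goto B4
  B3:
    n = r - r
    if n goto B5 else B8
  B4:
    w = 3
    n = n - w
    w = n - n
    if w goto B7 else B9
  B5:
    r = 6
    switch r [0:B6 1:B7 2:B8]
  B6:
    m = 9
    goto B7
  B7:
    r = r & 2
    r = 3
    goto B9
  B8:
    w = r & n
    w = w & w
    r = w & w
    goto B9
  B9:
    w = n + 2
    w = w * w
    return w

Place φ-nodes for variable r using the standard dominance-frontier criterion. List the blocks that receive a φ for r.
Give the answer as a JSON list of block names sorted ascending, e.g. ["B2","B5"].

idom tree: B1←B0 B2←B0 B3←B1 B4←B2 B5←B3 B6←B5 B7←B0 B8←B0 B9←B0
Dom at joins:
  B7: preds {B1,B4,B5,B6}: {B0,B1} ∩ {B0,B2,B4} ∩ {B0,B1,B3,B5} ∩ {B0,B1,B3,B5,B6} = {B0}; idom=B0
  B8: preds {B0,B3,B5}: {B0} ∩ {B0,B1,B3} ∩ {B0,B1,B3,B5} = {B0}; idom=B0
  B9: preds {B4,B7,B8}: {B0,B2,B4} ∩ {B0,B7} ∩ {B0,B8} = {B0}; idom=B0

DF derivation:
  B7←B1: walk B1 to B0
  B7←B4: walk B4→B2 to B0
  B7←B5: walk B5→B3→B1 to B0
  B7←B6: walk B6→B5→B3→B1 to B0
  B8←B0: walk · to B0
  B8←B3: walk B3→B1 to B0
  B8←B5: walk B5→B3→B1 to B0
  B9←B4: walk B4→B2 to B0
  B9←B7: walk B7 to B0
  B9←B8: walk B8 to B0
  DF(B0)=∅
  DF(B1)={B7,B8}
  DF(B2)={B7,B9}
  DF(B3)={B7,B8}
  DF(B4)={B7,B9}
  DF(B5)={B7,B8}
  DF(B6)={B7}
  DF(B7)={B9}
  DF(B8)={B9}
  DF(B9)=∅

φ for r: defs {B0,B2,B5,B7,B8}
  DF⁺ = {B7,B8,B9}

Answer: ["B7", "B8", "B9"]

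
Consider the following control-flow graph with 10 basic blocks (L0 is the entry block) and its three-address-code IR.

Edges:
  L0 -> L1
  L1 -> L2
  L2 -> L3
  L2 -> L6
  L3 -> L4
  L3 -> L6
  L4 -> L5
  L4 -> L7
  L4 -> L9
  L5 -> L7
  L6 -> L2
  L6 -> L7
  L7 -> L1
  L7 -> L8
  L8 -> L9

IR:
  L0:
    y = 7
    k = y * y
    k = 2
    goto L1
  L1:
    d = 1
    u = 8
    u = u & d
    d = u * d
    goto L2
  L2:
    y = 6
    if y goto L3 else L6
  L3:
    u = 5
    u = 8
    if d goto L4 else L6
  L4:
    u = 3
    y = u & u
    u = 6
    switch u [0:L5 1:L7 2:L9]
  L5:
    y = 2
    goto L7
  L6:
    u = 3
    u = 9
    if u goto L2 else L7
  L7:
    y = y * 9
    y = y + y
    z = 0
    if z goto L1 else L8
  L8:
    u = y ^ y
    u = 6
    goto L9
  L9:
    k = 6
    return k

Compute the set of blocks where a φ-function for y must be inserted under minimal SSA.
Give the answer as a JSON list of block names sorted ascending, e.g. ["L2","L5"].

idom tree: L1←L0 L2←L1 L3←L2 L4←L3 L5←L4 L6←L2 L7←L2 L8←L7 L9←L2
Dom at joins:
  L1: preds {L0,L7}: {L0} ∩ {L0,L1,L2,L7} = {L0}; idom=L0
  L2: preds {L1,L6}: {L0,L1} ∩ {L0,L1,L2,L6} = {L0,L1}; idom=L1
  L6: preds {L2,L3}: {L0,L1,L2} ∩ {L0,L1,L2,L3} = {L0,L1,L2}; idom=L2
  L7: preds {L4,L5,L6}: {L0,L1,L2,L3,L4} ∩ {L0,L1,L2,L3,L4,L5} ∩ {L0,L1,L2,L6} = {L0,L1,L2}; idom=L2
  L9: preds {L4,L8}: {L0,L1,L2,L3,L4} ∩ {L0,L1,L2,L7,L8} = {L0,L1,L2}; idom=L2

DF walk-up:
  join L1 pred L0: · stop@L0
  join L1 pred L7: L7→L2→L1 stop@L0
  join L2 pred L1: · stop@L1
  join L2 pred L6: L6→L2 stop@L1
  join L6 pred L2: · stop@L2
  join L6 pred L3: L3 stop@L2
  join L7 pred L4: L4→L3 stop@L2
  join L7 pred L5: L5→L4→L3 stop@L2
  join L7 pred L6: L6 stop@L2
  join L9 pred L4: L4→L3 stop@L2
  join L9 pred L8: L8→L7 stop@L2
  DF(L0)=∅
  DF(L1)={L1}
  DF(L2)={L1,L2}
  DF(L3)={L6,L7,L9}
  DF(L4)={L7,L9}
  DF(L5)={L7}
  DF(L6)={L2,L7}
  DF(L7)={L1,L9}
  DF(L8)={L9}
  DF(L9)=∅

φ for y: defs {L0,L2,L4,L5,L7}
  DF⁺ = {L1,L2,L7,L9}

Answer: ["L1", "L2", "L7", "L9"]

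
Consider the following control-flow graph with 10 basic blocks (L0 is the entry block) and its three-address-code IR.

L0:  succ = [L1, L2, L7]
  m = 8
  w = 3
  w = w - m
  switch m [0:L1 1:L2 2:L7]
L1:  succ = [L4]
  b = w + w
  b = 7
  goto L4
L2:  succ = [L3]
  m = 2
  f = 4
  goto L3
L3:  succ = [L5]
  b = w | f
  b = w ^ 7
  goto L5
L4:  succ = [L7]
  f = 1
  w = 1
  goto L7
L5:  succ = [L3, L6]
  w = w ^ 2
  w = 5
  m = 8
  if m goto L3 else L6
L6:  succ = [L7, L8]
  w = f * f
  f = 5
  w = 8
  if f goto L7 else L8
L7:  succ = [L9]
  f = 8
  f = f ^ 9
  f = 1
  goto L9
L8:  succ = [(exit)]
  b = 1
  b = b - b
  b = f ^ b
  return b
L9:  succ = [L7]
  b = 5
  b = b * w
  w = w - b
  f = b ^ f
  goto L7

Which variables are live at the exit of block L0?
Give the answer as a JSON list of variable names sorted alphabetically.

Answer: ["w"]

Analysis:
Per-block:
  L0 def {m,w} use ∅
  L1 def {b} use {w}
  L2 def {f,m} use ∅
  L3 def {b} use {f,w}
  L4 def {f,w} use ∅
  L5 def {m,w} use {w}
  L6 def {f,w} use {f}
  L7 def {f} use ∅
  L8 def {b} use {f}
  L9 def {b,f,w} use {f,w}

Backward fixpoint:
  L0: in=∅ out={w}
  L1: in={w} out=∅
  L2: in={w} out={f,w}
  L3: in={f,w} out={f,w}
  L4: in=∅ out={w}
  L5: in={f,w} out={f,w}
  L6: in={f} out={f,w}
  L7: in={w} out={f,w}
  L8: in={f} out=∅
  L9: in={f,w} out={w}

live-out(L0) = ["w"]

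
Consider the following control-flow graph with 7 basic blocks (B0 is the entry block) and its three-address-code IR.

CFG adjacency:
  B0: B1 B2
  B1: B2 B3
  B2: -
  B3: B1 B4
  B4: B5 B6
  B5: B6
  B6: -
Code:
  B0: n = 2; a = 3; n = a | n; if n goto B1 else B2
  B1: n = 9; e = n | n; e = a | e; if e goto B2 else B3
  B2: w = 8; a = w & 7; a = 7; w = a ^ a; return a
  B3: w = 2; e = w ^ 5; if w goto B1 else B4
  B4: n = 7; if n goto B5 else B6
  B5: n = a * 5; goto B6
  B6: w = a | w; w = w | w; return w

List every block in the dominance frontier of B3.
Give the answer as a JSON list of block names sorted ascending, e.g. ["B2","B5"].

Answer: ["B1"]

Working:
idom tree: B1←B0 B2←B0 B3←B1 B4←B3 B5←B4 B6←B4
Dom at joins:
  B1: preds {B0,B3}: {B0} ∩ {B0,B1,B3} = {B0}; idom=B0
  B2: preds {B0,B1}: {B0} ∩ {B0,B1} = {B0}; idom=B0
  B6: preds {B4,B5}: {B0,B1,B3,B4} ∩ {B0,B1,B3,B4,B5} = {B0,B1,B3,B4}; idom=B4

DF walk-up:
  join B1 pred B0: · stop@B0
  join B1 pred B3: B3→B1 stop@B0
  join B2 pred B0: · stop@B0
  join B2 pred B1: B1 stop@B0
  join B6 pred B4: · stop@B4
  join B6 pred B5: B5 stop@B4
  B0: DF=∅
  B1: DF={B1,B2}
  B2: DF=∅
  B3: DF={B1}
  B4: DF=∅
  B5: DF={B6}
  B6: DF=∅

DF(B3) = ["B1"]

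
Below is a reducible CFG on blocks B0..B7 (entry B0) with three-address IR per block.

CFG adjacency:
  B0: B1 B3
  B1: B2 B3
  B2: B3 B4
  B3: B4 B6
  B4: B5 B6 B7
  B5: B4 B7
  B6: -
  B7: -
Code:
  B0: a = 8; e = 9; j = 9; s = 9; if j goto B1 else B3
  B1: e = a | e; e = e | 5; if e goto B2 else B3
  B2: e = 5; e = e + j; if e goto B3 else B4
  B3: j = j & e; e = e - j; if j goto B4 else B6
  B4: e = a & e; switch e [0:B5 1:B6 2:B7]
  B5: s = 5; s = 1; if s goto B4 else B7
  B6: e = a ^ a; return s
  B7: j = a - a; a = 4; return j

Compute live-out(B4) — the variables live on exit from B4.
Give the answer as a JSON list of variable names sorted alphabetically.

Answer: ["a", "e", "s"]

Derivation:
Per-block:
  B0: def={a,e,j,s} ue=∅
  B1: def={e} ue={a,e}
  B2: def={e} ue={j}
  B3: def={e,j} ue={e,j}
  B4: def={e} ue={a,e}
  B5: def={s} ue=∅
  B6: def={e} ue={a,s}
  B7: def={a,j} ue={a}

Liveness:
  live B0: ∅→{a,e,j,s}
  live B1: {a,e,j,s}→{a,e,j,s}
  live B2: {a,j,s}→{a,e,j,s}
  live B3: {a,e,j,s}→{a,e,s}
  live B4: {a,e,s}→{a,e,s}
  live B5: {a,e}→{a,e,s}
  live B6: {a,s}→∅
  live B7: {a}→∅

live-out(B4) = ["a", "e", "s"]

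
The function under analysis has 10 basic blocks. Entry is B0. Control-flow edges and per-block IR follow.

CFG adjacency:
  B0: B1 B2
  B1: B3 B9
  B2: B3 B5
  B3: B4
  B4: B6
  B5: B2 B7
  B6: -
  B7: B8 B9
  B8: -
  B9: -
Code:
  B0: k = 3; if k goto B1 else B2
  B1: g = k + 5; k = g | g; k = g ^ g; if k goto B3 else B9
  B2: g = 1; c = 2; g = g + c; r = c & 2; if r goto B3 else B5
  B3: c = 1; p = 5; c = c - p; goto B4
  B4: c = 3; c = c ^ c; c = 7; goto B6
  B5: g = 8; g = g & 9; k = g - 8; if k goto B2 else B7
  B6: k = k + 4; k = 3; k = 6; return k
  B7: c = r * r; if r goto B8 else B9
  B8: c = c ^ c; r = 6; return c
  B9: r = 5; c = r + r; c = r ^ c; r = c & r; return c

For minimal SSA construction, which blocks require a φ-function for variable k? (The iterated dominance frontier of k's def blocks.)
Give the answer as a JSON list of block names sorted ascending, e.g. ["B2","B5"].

idom tree: B1←B0 B2←B0 B3←B0 B4←B3 B5←B2 B6←B4 B7←B5 B8←B7 B9←B0
Dom at joins:
  B2: preds {B0,B5}: {B0} ∩ {B0,B2,B5} = {B0}; idom=B0
  B3: preds {B1,B2}: {B0,B1} ∩ {B0,B2} = {B0}; idom=B0
  B9: preds {B1,B7}: {B0,B1} ∩ {B0,B2,B5,B7} = {B0}; idom=B0

DF derivation:
  B2←B0: walk · to B0
  B2←B5: walk B5→B2 to B0
  B3←B1: walk B1 to B0
  B3←B2: walk B2 to B0
  B9←B1: walk B1 to B0
  B9←B7: walk B7→B5→B2 to B0
  B0 → ∅
  B1 → {B3,B9}
  B2 → {B2,B3,B9}
  B3 → ∅
  B4 → ∅
  B5 → {B2,B9}
  B6 → ∅
  B7 → {B9}
  B8 → ∅
  B9 → ∅

φ for k: defs {B0,B1,B5,B6}
  DF⁺ = {B2,B3,B9}

Answer: ["B2", "B3", "B9"]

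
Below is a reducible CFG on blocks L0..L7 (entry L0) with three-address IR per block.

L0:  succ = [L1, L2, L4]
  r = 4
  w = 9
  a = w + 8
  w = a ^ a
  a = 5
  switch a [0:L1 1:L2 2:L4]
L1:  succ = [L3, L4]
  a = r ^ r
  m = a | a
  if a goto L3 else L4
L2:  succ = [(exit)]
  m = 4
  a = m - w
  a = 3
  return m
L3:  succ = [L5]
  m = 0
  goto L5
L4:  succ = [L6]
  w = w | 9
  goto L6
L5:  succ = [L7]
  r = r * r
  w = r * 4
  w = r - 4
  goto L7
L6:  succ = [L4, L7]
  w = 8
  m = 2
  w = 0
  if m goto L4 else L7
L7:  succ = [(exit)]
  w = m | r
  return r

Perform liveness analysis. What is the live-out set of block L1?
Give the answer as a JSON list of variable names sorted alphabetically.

def/use:
  L0: {a,r,w} / ∅
  L1: {a,m} / {r}
  L2: {a,m} / {w}
  L3: {m} / ∅
  L4: {w} / {w}
  L5: {r,w} / {r}
  L6: {m,w} / ∅
  L7: {w} / {m,r}

Liveness:
  L0: in=∅ out={r,w}
  L1: in={r,w} out={r,w}
  L2: in={w} out=∅
  L3: in={r} out={m,r}
  L4: in={r,w} out={r}
  L5: in={m,r} out={m,r}
  L6: in={r} out={m,r,w}
  L7: in={m,r} out=∅

live-out(L1) = ["r", "w"]

Answer: ["r", "w"]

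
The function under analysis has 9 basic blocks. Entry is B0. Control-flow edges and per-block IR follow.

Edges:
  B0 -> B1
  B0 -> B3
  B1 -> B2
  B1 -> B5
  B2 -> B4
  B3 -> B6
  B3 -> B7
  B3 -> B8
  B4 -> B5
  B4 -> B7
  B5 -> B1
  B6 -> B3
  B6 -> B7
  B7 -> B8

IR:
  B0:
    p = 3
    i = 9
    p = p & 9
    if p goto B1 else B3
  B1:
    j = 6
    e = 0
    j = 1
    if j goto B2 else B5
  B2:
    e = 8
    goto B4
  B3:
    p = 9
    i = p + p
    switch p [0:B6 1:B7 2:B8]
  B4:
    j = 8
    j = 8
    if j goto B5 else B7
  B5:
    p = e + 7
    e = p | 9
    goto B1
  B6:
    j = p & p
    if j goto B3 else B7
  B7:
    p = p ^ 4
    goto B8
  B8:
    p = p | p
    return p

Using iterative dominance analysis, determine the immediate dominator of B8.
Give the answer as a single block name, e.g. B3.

idom tree: B1←B0 B2←B1 B3←B0 B4←B2 B5←B1 B6←B3 B7←B0 B8←B0
Join-block Dom:
  B1: preds {B0,B5}: {B0} ∩ {B0,B1,B5} = {B0}; idom=B0
  B3: preds {B0,B6}: {B0} ∩ {B0,B3,B6} = {B0}; idom=B0
  B5: preds {B1,B4}: {B0,B1} ∩ {B0,B1,B2,B4} = {B0,B1}; idom=B1
  B7: preds {B3,B4,B6}: {B0,B3} ∩ {B0,B1,B2,B4} ∩ {B0,B3,B6} = {B0}; idom=B0
  B8: preds {B3,B7}: {B0,B3} ∩ {B0,B7} = {B0}; idom=B0

idom(B8) = B0

Answer: B0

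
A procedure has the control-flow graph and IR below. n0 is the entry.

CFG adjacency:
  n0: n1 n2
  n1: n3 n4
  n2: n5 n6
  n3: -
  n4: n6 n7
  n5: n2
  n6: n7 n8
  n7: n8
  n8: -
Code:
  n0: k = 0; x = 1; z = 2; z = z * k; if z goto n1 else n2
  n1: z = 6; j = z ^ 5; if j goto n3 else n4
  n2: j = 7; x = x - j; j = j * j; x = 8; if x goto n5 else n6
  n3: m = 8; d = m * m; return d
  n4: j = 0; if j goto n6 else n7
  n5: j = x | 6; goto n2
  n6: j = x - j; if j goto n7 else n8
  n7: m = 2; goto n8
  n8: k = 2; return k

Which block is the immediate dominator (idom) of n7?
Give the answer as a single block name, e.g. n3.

idom tree: n1←n0 n2←n0 n3←n1 n4←n1 n5←n2 n6←n0 n7←n0 n8←n0
Dom∩ at merges:
  n2: preds {n0,n5}: {n0} ∩ {n0,n2,n5} = {n0}; idom=n0
  n6: preds {n2,n4}: {n0,n2} ∩ {n0,n1,n4} = {n0}; idom=n0
  n7: preds {n4,n6}: {n0,n1,n4} ∩ {n0,n6} = {n0}; idom=n0
  n8: preds {n6,n7}: {n0,n6} ∩ {n0,n7} = {n0}; idom=n0

idom(n7) = n0

Answer: n0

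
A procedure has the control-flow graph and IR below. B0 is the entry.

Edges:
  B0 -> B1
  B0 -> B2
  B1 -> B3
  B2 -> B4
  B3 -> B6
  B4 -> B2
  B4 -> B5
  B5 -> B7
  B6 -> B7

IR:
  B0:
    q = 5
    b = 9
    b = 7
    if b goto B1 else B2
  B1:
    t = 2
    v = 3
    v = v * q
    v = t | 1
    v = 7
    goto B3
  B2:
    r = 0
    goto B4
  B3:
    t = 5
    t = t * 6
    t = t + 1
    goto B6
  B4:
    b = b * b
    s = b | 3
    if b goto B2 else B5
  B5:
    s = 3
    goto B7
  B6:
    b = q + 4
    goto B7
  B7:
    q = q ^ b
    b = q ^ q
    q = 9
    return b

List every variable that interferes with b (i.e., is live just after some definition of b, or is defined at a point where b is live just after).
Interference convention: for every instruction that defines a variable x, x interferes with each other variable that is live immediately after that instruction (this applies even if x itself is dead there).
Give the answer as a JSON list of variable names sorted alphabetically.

def/use:
  B0: {b,q} / ∅
  B1: {t,v} / {q}
  B2: {r} / ∅
  B3: {t} / ∅
  B4: {b,s} / {b}
  B5: {s} / ∅
  B6: {b} / {q}
  B7: {b,q} / {b,q}

Live sets:
  live B0: ∅→{b,q}
  live B1: {q}→{q}
  live B2: {b,q}→{b,q}
  live B3: {q}→{q}
  live B4: {b,q}→{b,q}
  live B5: {b,q}→{b,q}
  live B6: {q}→{b,q}
  live B7: {b,q}→∅

Interfere edges:
  b↔{q,r,s}
  q↔{b,r,s,t,v}
  r↔{b,q}
  s↔{b,q}
  t↔{q,v}
  v↔{q,t}

N(b) = ["q", "r", "s"]

Answer: ["q", "r", "s"]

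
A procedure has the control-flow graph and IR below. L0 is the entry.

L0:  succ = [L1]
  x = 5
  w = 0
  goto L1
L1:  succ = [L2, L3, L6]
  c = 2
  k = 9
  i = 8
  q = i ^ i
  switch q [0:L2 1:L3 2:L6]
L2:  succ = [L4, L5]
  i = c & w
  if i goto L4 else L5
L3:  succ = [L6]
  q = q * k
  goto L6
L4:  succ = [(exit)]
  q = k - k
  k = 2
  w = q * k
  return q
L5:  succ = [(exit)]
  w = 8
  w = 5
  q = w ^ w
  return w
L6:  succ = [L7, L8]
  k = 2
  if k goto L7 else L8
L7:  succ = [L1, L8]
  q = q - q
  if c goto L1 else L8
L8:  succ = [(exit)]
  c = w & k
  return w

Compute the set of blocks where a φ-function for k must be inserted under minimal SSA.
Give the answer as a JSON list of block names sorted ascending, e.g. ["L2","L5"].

idom tree: L1←L0 L2←L1 L3←L1 L4←L2 L5←L2 L6←L1 L7←L6 L8←L6
Dom∩ at merges:
  L1: preds {L0,L7}: {L0} ∩ {L0,L1,L6,L7} = {L0}; idom=L0
  L6: preds {L1,L3}: {L0,L1} ∩ {L0,L1,L3} = {L0,L1}; idom=L1
  L8: preds {L6,L7}: {L0,L1,L6} ∩ {L0,L1,L6,L7} = {L0,L1,L6}; idom=L6

DF walk-up:
  join L1 pred L0: · stop@L0
  join L1 pred L7: L7→L6→L1 stop@L0
  join L6 pred L1: · stop@L1
  join L6 pred L3: L3 stop@L1
  join L8 pred L6: · stop@L6
  join L8 pred L7: L7 stop@L6
  L0 → ∅
  L1 → {L1}
  L2 → ∅
  L3 → {L6}
  L4 → ∅
  L5 → ∅
  L6 → {L1}
  L7 → {L1,L8}
  L8 → ∅

φ for k: defs {L1,L4,L6}
  DF⁺ = {L1}

Answer: ["L1"]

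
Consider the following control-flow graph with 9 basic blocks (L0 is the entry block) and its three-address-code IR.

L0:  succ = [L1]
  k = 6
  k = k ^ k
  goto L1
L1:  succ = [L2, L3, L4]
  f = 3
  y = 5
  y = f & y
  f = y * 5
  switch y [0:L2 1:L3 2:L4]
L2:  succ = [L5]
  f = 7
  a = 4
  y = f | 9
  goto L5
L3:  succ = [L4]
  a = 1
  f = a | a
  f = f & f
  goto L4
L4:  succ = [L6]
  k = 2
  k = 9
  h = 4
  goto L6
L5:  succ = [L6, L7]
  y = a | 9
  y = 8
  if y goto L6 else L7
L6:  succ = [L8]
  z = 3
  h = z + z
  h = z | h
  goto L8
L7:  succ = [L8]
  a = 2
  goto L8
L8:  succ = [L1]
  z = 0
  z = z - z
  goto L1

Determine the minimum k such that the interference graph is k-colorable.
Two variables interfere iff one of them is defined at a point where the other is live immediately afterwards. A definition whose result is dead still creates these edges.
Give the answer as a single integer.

Answer: 3

Derivation:
Block summaries:
  L0 def {k} use ∅
  L1 def {f,y} use ∅
  L2 def {a,f,y} use ∅
  L3 def {a,f} use ∅
  L4 def {h,k} use ∅
  L5 def {y} use {a}
  L6 def {h,z} use ∅
  L7 def {a} use ∅
  L8 def {z} use ∅

Live sets:
  L0 li=∅ lo=∅
  L1 li=∅ lo=∅
  L2 li=∅ lo={a}
  L3 li=∅ lo=∅
  L4 li=∅ lo=∅
  L5 li={a} lo=∅
  L6 li=∅ lo=∅
  L7 li=∅ lo=∅
  L8 li=∅ lo=∅

Interfere edges:
  a↔{f,y}
  f↔{a,y}
  h↔{z}
  k↔∅
  y↔{a,f}
  z↔{h}

Colouring:
  {a,f,y} pairwise interfere (3-clique) ⇒ χ ≥ 3
  3-colouring: c0={a,h,k}  c1={f,z}  c2={y}
  χ = 3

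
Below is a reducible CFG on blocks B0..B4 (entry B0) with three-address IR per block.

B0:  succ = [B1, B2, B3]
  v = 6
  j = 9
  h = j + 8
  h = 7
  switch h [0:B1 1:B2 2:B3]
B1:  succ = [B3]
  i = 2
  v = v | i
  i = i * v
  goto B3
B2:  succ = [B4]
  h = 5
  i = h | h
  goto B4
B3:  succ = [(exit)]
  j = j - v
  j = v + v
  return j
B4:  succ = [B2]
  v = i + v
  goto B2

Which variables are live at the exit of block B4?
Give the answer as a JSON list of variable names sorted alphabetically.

Answer: ["v"]

Derivation:
Block summaries:
  B0: {h,j,v} / ∅
  B1: {i,v} / {v}
  B2: {h,i} / ∅
  B3: {j} / {j,v}
  B4: {v} / {i,v}

Liveness:
  B0 li=∅ lo={j,v}
  B1 li={j,v} lo={j,v}
  B2 li={v} lo={i,v}
  B3 li={j,v} lo=∅
  B4 li={i,v} lo={v}

live-out(B4) = ["v"]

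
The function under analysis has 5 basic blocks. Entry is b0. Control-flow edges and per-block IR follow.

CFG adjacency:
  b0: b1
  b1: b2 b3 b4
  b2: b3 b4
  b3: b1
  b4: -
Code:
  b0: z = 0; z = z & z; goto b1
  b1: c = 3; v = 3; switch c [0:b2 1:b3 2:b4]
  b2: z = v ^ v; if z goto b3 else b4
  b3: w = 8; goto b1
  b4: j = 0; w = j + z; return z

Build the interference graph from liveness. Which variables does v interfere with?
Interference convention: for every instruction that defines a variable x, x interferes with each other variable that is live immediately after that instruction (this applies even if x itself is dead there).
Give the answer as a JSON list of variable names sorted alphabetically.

Answer: ["c", "z"]

Derivation:
Per-block:
  b0 def {z} use ∅
  b1 def {c,v} use ∅
  b2 def {z} use {v}
  b3 def {w} use ∅
  b4 def {j,w} use {z}

Liveness:
  b0: in=∅ out={z}
  b1: in={z} out={v,z}
  b2: in={v} out={z}
  b3: in={z} out={z}
  b4: in={z} out=∅

Interfere edges:
  c — {v,z}
  j — {z}
  v — {c,z}
  w — {z}
  z — {c,j,v,w}

N(v) = ["c", "z"]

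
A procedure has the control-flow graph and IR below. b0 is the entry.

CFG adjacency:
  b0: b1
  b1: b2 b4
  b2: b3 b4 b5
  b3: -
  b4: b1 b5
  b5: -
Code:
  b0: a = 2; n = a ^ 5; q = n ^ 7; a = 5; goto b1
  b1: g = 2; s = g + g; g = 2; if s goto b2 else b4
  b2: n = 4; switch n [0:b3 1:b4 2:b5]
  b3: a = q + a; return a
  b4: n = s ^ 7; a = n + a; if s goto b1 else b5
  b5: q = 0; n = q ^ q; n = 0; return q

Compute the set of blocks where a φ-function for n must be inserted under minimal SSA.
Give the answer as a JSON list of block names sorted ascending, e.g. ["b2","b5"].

Answer: ["b1", "b4", "b5"]

Derivation:
idom tree: b1←b0 b2←b1 b3←b2 b4←b1 b5←b1
Dom at joins:
  b1: preds {b0,b4}: {b0} ∩ {b0,b1,b4} = {b0}; idom=b0
  b4: preds {b1,b2}: {b0,b1} ∩ {b0,b1,b2} = {b0,b1}; idom=b1
  b5: preds {b2,b4}: {b0,b1,b2} ∩ {b0,b1,b4} = {b0,b1}; idom=b1

Frontier:
  join b1 pred b0: · stop@b0
  join b1 pred b4: b4→b1 stop@b0
  join b4 pred b1: · stop@b1
  join b4 pred b2: b2 stop@b1
  join b5 pred b2: b2 stop@b1
  join b5 pred b4: b4 stop@b1
  b0 → ∅
  b1 → {b1}
  b2 → {b4,b5}
  b3 → ∅
  b4 → {b1,b5}
  b5 → ∅

φ for n: defs {b0,b2,b4,b5}
  DF⁺ = {b1,b4,b5}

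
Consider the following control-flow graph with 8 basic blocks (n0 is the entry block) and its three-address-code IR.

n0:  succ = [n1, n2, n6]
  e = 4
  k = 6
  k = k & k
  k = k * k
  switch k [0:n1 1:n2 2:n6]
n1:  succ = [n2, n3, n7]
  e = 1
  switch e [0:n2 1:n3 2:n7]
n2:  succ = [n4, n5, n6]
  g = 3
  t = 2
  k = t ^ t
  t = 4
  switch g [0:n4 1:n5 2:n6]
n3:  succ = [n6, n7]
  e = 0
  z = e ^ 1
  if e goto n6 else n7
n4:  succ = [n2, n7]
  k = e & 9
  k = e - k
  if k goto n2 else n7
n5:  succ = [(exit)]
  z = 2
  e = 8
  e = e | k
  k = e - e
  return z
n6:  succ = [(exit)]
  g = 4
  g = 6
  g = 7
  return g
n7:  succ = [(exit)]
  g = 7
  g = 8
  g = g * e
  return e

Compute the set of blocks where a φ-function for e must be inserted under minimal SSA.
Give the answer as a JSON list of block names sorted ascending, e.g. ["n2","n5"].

Answer: ["n2", "n6", "n7"]

Working:
idom tree: n1←n0 n2←n0 n3←n1 n4←n2 n5←n2 n6←n0 n7←n0
Dom at joins:
  n2: preds {n0,n1,n4}: {n0} ∩ {n0,n1} ∩ {n0,n2,n4} = {n0}; idom=n0
  n6: preds {n0,n2,n3}: {n0} ∩ {n0,n2} ∩ {n0,n1,n3} = {n0}; idom=n0
  n7: preds {n1,n3,n4}: {n0,n1} ∩ {n0,n1,n3} ∩ {n0,n2,n4} = {n0}; idom=n0

DF derivation:
  n2←n0: walk · to n0
  n2←n1: walk n1 to n0
  n2←n4: walk n4→n2 to n0
  n6←n0: walk · to n0
  n6←n2: walk n2 to n0
  n6←n3: walk n3→n1 to n0
  n7←n1: walk n1 to n0
  n7←n3: walk n3→n1 to n0
  n7←n4: walk n4→n2 to n0
  n0 → ∅
  n1 → {n2,n6,n7}
  n2 → {n2,n6,n7}
  n3 → {n6,n7}
  n4 → {n2,n7}
  n5 → ∅
  n6 → ∅
  n7 → ∅

φ for e: defs {n0,n1,n3,n5}
  DF⁺ = {n2,n6,n7}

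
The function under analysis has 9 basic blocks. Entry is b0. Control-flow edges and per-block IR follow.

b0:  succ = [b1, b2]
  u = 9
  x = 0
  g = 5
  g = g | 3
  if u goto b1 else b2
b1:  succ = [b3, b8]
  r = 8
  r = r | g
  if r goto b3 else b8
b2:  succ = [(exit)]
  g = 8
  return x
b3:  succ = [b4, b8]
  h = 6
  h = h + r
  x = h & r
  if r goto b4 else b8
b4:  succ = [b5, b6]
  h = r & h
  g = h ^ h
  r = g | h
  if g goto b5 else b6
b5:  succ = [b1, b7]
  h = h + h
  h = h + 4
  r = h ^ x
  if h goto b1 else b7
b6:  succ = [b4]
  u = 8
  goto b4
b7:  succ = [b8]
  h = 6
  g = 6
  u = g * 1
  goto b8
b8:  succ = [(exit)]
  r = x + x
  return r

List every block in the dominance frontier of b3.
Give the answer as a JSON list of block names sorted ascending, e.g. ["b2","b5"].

Answer: ["b1", "b8"]

Derivation:
idom tree: b1←b0 b2←b0 b3←b1 b4←b3 b5←b4 b6←b4 b7←b5 b8←b1
Dom at joins:
  b1: preds {b0,b5}: {b0} ∩ {b0,b1,b3,b4,b5} = {b0}; idom=b0
  b4: preds {b3,b6}: {b0,b1,b3} ∩ {b0,b1,b3,b4,b6} = {b0,b1,b3}; idom=b3
  b8: preds {b1,b3,b7}: {b0,b1} ∩ {b0,b1,b3} ∩ {b0,b1,b3,b4,b5,b7} = {b0,b1}; idom=b1

Frontier:
  join b1 pred b0: · stop@b0
  join b1 pred b5: b5→b4→b3→b1 stop@b0
  join b4 pred b3: · stop@b3
  join b4 pred b6: b6→b4 stop@b3
  join b8 pred b1: · stop@b1
  join b8 pred b3: b3 stop@b1
  join b8 pred b7: b7→b5→b4→b3 stop@b1
  DF(b0)=∅
  DF(b1)={b1}
  DF(b2)=∅
  DF(b3)={b1,b8}
  DF(b4)={b1,b4,b8}
  DF(b5)={b1,b8}
  DF(b6)={b4}
  DF(b7)={b8}
  DF(b8)=∅

DF(b3) = ["b1", "b8"]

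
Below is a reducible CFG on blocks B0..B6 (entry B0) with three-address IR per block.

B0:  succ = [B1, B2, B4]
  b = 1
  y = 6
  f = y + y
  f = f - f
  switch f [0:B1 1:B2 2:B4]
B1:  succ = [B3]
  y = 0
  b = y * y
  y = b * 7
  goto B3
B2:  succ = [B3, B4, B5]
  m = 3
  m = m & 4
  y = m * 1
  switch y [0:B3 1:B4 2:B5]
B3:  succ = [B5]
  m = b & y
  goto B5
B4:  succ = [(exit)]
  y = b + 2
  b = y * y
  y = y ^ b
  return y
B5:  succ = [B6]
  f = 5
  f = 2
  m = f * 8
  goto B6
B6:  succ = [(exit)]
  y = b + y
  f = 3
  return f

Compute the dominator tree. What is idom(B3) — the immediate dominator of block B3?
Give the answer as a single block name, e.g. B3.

idom tree: B1←B0 B2←B0 B3←B0 B4←B0 B5←B0 B6←B5
Dom at joins:
  B3: preds {B1,B2}: {B0,B1} ∩ {B0,B2} = {B0}; idom=B0
  B4: preds {B0,B2}: {B0} ∩ {B0,B2} = {B0}; idom=B0
  B5: preds {B2,B3}: {B0,B2} ∩ {B0,B3} = {B0}; idom=B0

idom(B3) = B0

Answer: B0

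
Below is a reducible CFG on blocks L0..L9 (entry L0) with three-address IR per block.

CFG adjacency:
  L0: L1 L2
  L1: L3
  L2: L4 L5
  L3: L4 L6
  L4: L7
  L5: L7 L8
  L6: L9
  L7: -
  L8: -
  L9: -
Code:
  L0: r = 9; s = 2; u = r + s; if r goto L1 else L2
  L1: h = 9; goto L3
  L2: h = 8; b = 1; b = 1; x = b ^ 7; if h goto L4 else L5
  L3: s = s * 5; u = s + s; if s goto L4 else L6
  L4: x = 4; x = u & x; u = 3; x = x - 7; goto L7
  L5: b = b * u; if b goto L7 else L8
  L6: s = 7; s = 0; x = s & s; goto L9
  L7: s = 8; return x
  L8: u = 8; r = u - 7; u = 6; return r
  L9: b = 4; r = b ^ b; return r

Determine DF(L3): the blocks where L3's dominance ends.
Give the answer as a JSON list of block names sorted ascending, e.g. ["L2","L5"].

idom tree: L1←L0 L2←L0 L3←L1 L4←L0 L5←L2 L6←L3 L7←L0 L8←L5 L9←L6
Join-block Dom:
  L4: preds {L2,L3}: {L0,L2} ∩ {L0,L1,L3} = {L0}; idom=L0
  L7: preds {L4,L5}: {L0,L4} ∩ {L0,L2,L5} = {L0}; idom=L0

Frontier:
  L4←L2: walk L2 to L0
  L4←L3: walk L3→L1 to L0
  L7←L4: walk L4 to L0
  L7←L5: walk L5→L2 to L0
  L0: DF=∅
  L1: DF={L4}
  L2: DF={L4,L7}
  L3: DF={L4}
  L4: DF={L7}
  L5: DF={L7}
  L6: DF=∅
  L7: DF=∅
  L8: DF=∅
  L9: DF=∅

DF(L3) = ["L4"]

Answer: ["L4"]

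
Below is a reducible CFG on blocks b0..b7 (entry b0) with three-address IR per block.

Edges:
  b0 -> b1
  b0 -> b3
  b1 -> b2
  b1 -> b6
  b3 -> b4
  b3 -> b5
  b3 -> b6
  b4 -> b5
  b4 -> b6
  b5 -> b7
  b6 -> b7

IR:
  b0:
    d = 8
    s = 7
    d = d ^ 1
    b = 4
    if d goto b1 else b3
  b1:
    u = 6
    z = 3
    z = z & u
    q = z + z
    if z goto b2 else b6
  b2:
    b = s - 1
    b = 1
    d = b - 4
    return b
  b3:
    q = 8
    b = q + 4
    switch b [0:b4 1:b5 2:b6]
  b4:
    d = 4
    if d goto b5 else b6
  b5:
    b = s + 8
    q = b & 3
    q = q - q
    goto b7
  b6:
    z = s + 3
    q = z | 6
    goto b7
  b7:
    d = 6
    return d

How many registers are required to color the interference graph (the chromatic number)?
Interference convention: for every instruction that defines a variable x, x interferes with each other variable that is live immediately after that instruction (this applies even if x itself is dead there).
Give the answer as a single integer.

Answer: 3

Derivation:
Block summaries:
  b0: def={b,d,s} ue=∅
  b1: def={q,u,z} ue=∅
  b2: def={b,d} ue={s}
  b3: def={b,q} ue=∅
  b4: def={d} ue=∅
  b5: def={b,q} ue={s}
  b6: def={q,z} ue={s}
  b7: def={d} ue=∅

Live sets:
  b0 li=∅ lo={s}
  b1 li={s} lo={s}
  b2 li={s} lo=∅
  b3 li={s} lo={s}
  b4 li={s} lo={s}
  b5 li={s} lo=∅
  b6 li={s} lo=∅
  b7 li=∅ lo=∅

Interference:
  b: {d,s}
  d: {b,s}
  q: {s,z}
  s: {b,d,q,u,z}
  u: {s,z}
  z: {q,s,u}

Chromatic number:
  lower bound: {b,d,s} mutually conflict ⇒ χ ≥ 3
  assign b→c1 d→c2 q→c2 s→c0 u→c2 z→c1 — no edge inside a register ⇒ χ ≤ 3
  χ = 3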